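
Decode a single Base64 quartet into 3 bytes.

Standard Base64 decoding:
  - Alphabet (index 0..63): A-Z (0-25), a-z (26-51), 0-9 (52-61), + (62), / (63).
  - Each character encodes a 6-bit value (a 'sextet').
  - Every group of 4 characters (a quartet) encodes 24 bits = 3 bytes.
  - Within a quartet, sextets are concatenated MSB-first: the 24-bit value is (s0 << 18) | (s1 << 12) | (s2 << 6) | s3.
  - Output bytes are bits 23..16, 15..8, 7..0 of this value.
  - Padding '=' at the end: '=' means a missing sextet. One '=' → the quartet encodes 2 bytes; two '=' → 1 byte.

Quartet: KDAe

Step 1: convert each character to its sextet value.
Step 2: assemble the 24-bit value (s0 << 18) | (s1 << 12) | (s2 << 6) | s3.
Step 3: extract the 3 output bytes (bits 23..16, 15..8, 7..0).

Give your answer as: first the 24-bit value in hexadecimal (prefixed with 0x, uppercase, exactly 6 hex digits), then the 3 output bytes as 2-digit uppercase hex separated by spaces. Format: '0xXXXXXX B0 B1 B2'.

Answer: 0x28301E 28 30 1E

Derivation:
Sextets: K=10, D=3, A=0, e=30
24-bit: (10<<18) | (3<<12) | (0<<6) | 30
      = 0x280000 | 0x003000 | 0x000000 | 0x00001E
      = 0x28301E
Bytes: (v>>16)&0xFF=28, (v>>8)&0xFF=30, v&0xFF=1E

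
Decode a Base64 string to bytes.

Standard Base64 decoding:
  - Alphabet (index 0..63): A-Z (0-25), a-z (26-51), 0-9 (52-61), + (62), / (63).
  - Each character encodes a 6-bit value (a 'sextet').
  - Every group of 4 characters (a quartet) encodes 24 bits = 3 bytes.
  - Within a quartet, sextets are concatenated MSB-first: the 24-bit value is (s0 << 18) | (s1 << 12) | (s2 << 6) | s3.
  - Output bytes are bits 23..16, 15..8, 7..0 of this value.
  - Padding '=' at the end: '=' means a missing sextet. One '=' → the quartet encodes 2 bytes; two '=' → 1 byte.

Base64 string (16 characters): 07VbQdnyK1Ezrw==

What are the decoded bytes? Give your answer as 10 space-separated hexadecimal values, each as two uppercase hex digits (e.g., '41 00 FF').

After char 0 ('0'=52): chars_in_quartet=1 acc=0x34 bytes_emitted=0
After char 1 ('7'=59): chars_in_quartet=2 acc=0xD3B bytes_emitted=0
After char 2 ('V'=21): chars_in_quartet=3 acc=0x34ED5 bytes_emitted=0
After char 3 ('b'=27): chars_in_quartet=4 acc=0xD3B55B -> emit D3 B5 5B, reset; bytes_emitted=3
After char 4 ('Q'=16): chars_in_quartet=1 acc=0x10 bytes_emitted=3
After char 5 ('d'=29): chars_in_quartet=2 acc=0x41D bytes_emitted=3
After char 6 ('n'=39): chars_in_quartet=3 acc=0x10767 bytes_emitted=3
After char 7 ('y'=50): chars_in_quartet=4 acc=0x41D9F2 -> emit 41 D9 F2, reset; bytes_emitted=6
After char 8 ('K'=10): chars_in_quartet=1 acc=0xA bytes_emitted=6
After char 9 ('1'=53): chars_in_quartet=2 acc=0x2B5 bytes_emitted=6
After char 10 ('E'=4): chars_in_quartet=3 acc=0xAD44 bytes_emitted=6
After char 11 ('z'=51): chars_in_quartet=4 acc=0x2B5133 -> emit 2B 51 33, reset; bytes_emitted=9
After char 12 ('r'=43): chars_in_quartet=1 acc=0x2B bytes_emitted=9
After char 13 ('w'=48): chars_in_quartet=2 acc=0xAF0 bytes_emitted=9
Padding '==': partial quartet acc=0xAF0 -> emit AF; bytes_emitted=10

Answer: D3 B5 5B 41 D9 F2 2B 51 33 AF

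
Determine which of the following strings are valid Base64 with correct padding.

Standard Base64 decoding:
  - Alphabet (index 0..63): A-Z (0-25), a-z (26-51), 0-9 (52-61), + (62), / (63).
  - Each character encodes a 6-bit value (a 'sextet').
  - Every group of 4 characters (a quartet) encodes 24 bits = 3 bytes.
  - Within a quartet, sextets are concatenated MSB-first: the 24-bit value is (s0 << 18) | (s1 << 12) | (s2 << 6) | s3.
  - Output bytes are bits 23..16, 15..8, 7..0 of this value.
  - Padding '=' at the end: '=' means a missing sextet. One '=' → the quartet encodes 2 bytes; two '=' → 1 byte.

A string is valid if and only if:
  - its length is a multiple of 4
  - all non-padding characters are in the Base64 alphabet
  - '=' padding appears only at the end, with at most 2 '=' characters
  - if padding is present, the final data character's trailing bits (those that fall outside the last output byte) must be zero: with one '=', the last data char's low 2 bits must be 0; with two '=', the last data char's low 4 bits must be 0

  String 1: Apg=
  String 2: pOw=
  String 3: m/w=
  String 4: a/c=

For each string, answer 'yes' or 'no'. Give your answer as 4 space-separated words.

Answer: yes yes yes yes

Derivation:
String 1: 'Apg=' → valid
String 2: 'pOw=' → valid
String 3: 'm/w=' → valid
String 4: 'a/c=' → valid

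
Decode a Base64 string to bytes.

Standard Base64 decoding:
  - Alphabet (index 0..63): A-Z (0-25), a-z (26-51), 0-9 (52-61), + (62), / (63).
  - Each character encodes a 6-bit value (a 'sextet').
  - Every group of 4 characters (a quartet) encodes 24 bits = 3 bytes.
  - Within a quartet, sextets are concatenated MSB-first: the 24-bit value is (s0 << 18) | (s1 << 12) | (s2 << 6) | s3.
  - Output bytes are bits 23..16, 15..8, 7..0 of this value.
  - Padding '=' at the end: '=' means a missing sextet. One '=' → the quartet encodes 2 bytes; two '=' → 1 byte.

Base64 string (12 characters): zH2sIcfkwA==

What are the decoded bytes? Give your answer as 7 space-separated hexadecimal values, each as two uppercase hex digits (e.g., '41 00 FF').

Answer: CC 7D AC 21 C7 E4 C0

Derivation:
After char 0 ('z'=51): chars_in_quartet=1 acc=0x33 bytes_emitted=0
After char 1 ('H'=7): chars_in_quartet=2 acc=0xCC7 bytes_emitted=0
After char 2 ('2'=54): chars_in_quartet=3 acc=0x331F6 bytes_emitted=0
After char 3 ('s'=44): chars_in_quartet=4 acc=0xCC7DAC -> emit CC 7D AC, reset; bytes_emitted=3
After char 4 ('I'=8): chars_in_quartet=1 acc=0x8 bytes_emitted=3
After char 5 ('c'=28): chars_in_quartet=2 acc=0x21C bytes_emitted=3
After char 6 ('f'=31): chars_in_quartet=3 acc=0x871F bytes_emitted=3
After char 7 ('k'=36): chars_in_quartet=4 acc=0x21C7E4 -> emit 21 C7 E4, reset; bytes_emitted=6
After char 8 ('w'=48): chars_in_quartet=1 acc=0x30 bytes_emitted=6
After char 9 ('A'=0): chars_in_quartet=2 acc=0xC00 bytes_emitted=6
Padding '==': partial quartet acc=0xC00 -> emit C0; bytes_emitted=7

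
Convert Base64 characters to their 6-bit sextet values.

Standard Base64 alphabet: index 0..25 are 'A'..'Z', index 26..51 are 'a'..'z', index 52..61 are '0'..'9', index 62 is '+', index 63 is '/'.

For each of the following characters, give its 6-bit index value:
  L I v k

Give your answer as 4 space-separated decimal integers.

Answer: 11 8 47 36

Derivation:
'L': A..Z range, ord('L') − ord('A') = 11
'I': A..Z range, ord('I') − ord('A') = 8
'v': a..z range, 26 + ord('v') − ord('a') = 47
'k': a..z range, 26 + ord('k') − ord('a') = 36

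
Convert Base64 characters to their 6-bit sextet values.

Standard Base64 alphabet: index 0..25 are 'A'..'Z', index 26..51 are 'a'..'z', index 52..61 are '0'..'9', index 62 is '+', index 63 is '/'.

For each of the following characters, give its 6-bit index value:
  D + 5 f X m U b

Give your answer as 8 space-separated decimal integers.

Answer: 3 62 57 31 23 38 20 27

Derivation:
'D': A..Z range, ord('D') − ord('A') = 3
'+': index 62
'5': 0..9 range, 52 + ord('5') − ord('0') = 57
'f': a..z range, 26 + ord('f') − ord('a') = 31
'X': A..Z range, ord('X') − ord('A') = 23
'm': a..z range, 26 + ord('m') − ord('a') = 38
'U': A..Z range, ord('U') − ord('A') = 20
'b': a..z range, 26 + ord('b') − ord('a') = 27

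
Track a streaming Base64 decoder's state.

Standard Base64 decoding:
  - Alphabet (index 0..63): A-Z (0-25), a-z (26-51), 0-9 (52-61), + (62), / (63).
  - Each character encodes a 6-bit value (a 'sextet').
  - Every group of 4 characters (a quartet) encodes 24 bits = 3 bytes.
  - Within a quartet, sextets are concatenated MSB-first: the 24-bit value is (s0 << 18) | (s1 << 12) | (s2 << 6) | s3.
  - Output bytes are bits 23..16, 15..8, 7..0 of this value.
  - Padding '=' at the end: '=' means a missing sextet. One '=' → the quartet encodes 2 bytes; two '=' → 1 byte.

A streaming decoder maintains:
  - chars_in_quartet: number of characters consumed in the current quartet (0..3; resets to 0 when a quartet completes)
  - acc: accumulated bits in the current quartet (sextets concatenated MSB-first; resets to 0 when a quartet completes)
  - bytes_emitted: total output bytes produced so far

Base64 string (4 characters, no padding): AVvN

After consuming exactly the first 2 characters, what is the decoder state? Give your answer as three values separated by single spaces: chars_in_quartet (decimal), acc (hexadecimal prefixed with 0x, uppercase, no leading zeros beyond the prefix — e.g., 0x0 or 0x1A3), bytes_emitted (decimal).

After char 0 ('A'=0): chars_in_quartet=1 acc=0x0 bytes_emitted=0
After char 1 ('V'=21): chars_in_quartet=2 acc=0x15 bytes_emitted=0

Answer: 2 0x15 0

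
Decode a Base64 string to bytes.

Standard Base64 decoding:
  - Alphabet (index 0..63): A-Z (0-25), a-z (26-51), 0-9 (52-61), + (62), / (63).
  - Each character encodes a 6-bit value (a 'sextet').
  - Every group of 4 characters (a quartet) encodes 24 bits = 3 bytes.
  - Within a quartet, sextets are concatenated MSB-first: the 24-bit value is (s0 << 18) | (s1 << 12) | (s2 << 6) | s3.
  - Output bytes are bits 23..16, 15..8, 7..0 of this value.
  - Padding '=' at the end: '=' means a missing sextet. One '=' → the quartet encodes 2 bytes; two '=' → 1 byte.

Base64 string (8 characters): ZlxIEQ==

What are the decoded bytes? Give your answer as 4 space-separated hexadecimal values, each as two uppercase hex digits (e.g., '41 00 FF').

Answer: 66 5C 48 11

Derivation:
After char 0 ('Z'=25): chars_in_quartet=1 acc=0x19 bytes_emitted=0
After char 1 ('l'=37): chars_in_quartet=2 acc=0x665 bytes_emitted=0
After char 2 ('x'=49): chars_in_quartet=3 acc=0x19971 bytes_emitted=0
After char 3 ('I'=8): chars_in_quartet=4 acc=0x665C48 -> emit 66 5C 48, reset; bytes_emitted=3
After char 4 ('E'=4): chars_in_quartet=1 acc=0x4 bytes_emitted=3
After char 5 ('Q'=16): chars_in_quartet=2 acc=0x110 bytes_emitted=3
Padding '==': partial quartet acc=0x110 -> emit 11; bytes_emitted=4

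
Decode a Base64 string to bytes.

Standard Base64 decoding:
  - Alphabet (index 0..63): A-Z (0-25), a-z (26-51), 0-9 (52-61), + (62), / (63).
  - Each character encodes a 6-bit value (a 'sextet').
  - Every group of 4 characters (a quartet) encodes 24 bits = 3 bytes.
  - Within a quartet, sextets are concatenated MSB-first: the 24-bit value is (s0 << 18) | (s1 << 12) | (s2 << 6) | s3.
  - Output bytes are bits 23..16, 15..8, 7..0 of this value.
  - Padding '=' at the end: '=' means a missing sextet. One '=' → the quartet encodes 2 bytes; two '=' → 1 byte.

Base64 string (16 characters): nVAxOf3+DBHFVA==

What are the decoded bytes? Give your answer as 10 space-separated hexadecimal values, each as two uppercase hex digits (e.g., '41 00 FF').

After char 0 ('n'=39): chars_in_quartet=1 acc=0x27 bytes_emitted=0
After char 1 ('V'=21): chars_in_quartet=2 acc=0x9D5 bytes_emitted=0
After char 2 ('A'=0): chars_in_quartet=3 acc=0x27540 bytes_emitted=0
After char 3 ('x'=49): chars_in_quartet=4 acc=0x9D5031 -> emit 9D 50 31, reset; bytes_emitted=3
After char 4 ('O'=14): chars_in_quartet=1 acc=0xE bytes_emitted=3
After char 5 ('f'=31): chars_in_quartet=2 acc=0x39F bytes_emitted=3
After char 6 ('3'=55): chars_in_quartet=3 acc=0xE7F7 bytes_emitted=3
After char 7 ('+'=62): chars_in_quartet=4 acc=0x39FDFE -> emit 39 FD FE, reset; bytes_emitted=6
After char 8 ('D'=3): chars_in_quartet=1 acc=0x3 bytes_emitted=6
After char 9 ('B'=1): chars_in_quartet=2 acc=0xC1 bytes_emitted=6
After char 10 ('H'=7): chars_in_quartet=3 acc=0x3047 bytes_emitted=6
After char 11 ('F'=5): chars_in_quartet=4 acc=0xC11C5 -> emit 0C 11 C5, reset; bytes_emitted=9
After char 12 ('V'=21): chars_in_quartet=1 acc=0x15 bytes_emitted=9
After char 13 ('A'=0): chars_in_quartet=2 acc=0x540 bytes_emitted=9
Padding '==': partial quartet acc=0x540 -> emit 54; bytes_emitted=10

Answer: 9D 50 31 39 FD FE 0C 11 C5 54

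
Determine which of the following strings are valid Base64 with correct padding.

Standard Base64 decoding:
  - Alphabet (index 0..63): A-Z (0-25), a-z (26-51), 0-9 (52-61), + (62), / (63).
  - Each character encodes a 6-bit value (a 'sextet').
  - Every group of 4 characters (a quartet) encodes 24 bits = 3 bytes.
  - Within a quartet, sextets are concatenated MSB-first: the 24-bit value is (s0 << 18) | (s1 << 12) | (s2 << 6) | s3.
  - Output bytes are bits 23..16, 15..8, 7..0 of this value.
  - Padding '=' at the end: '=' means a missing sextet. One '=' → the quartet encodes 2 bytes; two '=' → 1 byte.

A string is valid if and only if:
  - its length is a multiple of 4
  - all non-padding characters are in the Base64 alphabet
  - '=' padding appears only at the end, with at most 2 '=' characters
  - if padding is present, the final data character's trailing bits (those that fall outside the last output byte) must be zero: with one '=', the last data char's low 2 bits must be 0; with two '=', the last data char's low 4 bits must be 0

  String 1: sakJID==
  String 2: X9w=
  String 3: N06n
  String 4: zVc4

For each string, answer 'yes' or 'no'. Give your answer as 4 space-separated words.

Answer: no yes yes yes

Derivation:
String 1: 'sakJID==' → invalid (bad trailing bits)
String 2: 'X9w=' → valid
String 3: 'N06n' → valid
String 4: 'zVc4' → valid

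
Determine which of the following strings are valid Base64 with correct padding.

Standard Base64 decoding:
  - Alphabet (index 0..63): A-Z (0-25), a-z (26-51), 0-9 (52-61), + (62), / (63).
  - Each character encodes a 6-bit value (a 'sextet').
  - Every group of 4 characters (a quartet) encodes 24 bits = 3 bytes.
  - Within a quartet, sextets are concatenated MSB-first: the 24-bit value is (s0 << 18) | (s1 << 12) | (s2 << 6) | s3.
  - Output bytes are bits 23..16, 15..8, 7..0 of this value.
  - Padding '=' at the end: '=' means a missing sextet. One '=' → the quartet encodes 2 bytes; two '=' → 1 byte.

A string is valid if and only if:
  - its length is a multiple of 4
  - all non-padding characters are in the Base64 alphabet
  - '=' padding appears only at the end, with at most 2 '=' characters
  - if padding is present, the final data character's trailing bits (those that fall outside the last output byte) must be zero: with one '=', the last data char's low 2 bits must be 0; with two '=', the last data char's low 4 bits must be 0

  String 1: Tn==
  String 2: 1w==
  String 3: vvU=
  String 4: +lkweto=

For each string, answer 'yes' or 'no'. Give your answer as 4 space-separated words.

String 1: 'Tn==' → invalid (bad trailing bits)
String 2: '1w==' → valid
String 3: 'vvU=' → valid
String 4: '+lkweto=' → valid

Answer: no yes yes yes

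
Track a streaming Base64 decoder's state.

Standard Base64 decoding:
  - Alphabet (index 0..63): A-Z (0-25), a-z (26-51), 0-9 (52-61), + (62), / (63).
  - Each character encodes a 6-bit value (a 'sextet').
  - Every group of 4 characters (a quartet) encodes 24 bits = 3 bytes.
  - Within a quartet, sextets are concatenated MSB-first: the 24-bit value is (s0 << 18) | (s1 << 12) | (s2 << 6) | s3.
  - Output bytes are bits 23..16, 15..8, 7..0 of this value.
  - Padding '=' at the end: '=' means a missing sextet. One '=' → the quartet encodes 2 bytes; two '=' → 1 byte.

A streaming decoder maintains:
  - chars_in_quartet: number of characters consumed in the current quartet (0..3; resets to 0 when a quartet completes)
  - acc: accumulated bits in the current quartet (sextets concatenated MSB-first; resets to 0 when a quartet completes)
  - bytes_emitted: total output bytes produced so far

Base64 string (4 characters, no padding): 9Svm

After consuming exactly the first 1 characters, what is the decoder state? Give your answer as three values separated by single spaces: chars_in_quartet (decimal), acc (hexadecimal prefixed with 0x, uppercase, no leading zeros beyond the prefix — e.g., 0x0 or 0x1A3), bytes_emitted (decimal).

Answer: 1 0x3D 0

Derivation:
After char 0 ('9'=61): chars_in_quartet=1 acc=0x3D bytes_emitted=0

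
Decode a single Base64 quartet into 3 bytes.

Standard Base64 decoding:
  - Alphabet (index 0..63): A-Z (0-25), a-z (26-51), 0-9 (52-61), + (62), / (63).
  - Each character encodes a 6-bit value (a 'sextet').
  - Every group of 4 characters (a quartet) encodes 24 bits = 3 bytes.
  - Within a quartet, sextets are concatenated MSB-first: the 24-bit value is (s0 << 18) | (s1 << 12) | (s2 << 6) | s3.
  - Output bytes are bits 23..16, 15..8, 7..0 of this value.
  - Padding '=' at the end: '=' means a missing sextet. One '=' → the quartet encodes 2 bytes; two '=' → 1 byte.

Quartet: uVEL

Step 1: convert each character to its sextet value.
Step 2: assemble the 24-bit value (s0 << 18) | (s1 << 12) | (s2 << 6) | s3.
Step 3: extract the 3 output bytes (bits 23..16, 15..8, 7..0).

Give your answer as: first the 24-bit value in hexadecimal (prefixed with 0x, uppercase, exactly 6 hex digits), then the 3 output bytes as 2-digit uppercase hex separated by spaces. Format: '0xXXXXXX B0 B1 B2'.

Sextets: u=46, V=21, E=4, L=11
24-bit: (46<<18) | (21<<12) | (4<<6) | 11
      = 0xB80000 | 0x015000 | 0x000100 | 0x00000B
      = 0xB9510B
Bytes: (v>>16)&0xFF=B9, (v>>8)&0xFF=51, v&0xFF=0B

Answer: 0xB9510B B9 51 0B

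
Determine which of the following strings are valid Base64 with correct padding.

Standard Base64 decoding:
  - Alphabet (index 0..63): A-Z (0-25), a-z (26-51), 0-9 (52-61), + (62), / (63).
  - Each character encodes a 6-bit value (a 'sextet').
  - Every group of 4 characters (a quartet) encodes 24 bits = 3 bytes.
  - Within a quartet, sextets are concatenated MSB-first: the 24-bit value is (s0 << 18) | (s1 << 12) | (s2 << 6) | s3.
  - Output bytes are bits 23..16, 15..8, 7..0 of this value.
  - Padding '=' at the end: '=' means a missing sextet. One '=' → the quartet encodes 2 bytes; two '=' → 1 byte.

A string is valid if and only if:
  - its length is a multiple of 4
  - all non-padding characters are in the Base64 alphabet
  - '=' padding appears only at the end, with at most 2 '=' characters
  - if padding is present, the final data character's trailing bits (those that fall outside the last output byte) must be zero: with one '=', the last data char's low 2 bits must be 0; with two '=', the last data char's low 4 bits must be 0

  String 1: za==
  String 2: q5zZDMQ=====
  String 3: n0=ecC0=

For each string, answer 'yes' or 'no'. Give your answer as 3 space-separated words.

Answer: no no no

Derivation:
String 1: 'za==' → invalid (bad trailing bits)
String 2: 'q5zZDMQ=====' → invalid (5 pad chars (max 2))
String 3: 'n0=ecC0=' → invalid (bad char(s): ['=']; '=' in middle)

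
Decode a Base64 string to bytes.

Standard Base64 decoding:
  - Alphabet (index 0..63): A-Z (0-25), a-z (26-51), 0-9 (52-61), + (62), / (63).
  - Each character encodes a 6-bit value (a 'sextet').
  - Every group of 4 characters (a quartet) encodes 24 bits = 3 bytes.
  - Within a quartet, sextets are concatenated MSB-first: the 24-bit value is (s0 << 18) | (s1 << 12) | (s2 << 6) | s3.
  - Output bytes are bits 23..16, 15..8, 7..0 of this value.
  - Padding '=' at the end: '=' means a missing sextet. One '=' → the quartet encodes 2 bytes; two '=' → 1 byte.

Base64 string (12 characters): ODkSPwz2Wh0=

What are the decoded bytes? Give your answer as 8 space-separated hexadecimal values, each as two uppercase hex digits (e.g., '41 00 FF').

After char 0 ('O'=14): chars_in_quartet=1 acc=0xE bytes_emitted=0
After char 1 ('D'=3): chars_in_quartet=2 acc=0x383 bytes_emitted=0
After char 2 ('k'=36): chars_in_quartet=3 acc=0xE0E4 bytes_emitted=0
After char 3 ('S'=18): chars_in_quartet=4 acc=0x383912 -> emit 38 39 12, reset; bytes_emitted=3
After char 4 ('P'=15): chars_in_quartet=1 acc=0xF bytes_emitted=3
After char 5 ('w'=48): chars_in_quartet=2 acc=0x3F0 bytes_emitted=3
After char 6 ('z'=51): chars_in_quartet=3 acc=0xFC33 bytes_emitted=3
After char 7 ('2'=54): chars_in_quartet=4 acc=0x3F0CF6 -> emit 3F 0C F6, reset; bytes_emitted=6
After char 8 ('W'=22): chars_in_quartet=1 acc=0x16 bytes_emitted=6
After char 9 ('h'=33): chars_in_quartet=2 acc=0x5A1 bytes_emitted=6
After char 10 ('0'=52): chars_in_quartet=3 acc=0x16874 bytes_emitted=6
Padding '=': partial quartet acc=0x16874 -> emit 5A 1D; bytes_emitted=8

Answer: 38 39 12 3F 0C F6 5A 1D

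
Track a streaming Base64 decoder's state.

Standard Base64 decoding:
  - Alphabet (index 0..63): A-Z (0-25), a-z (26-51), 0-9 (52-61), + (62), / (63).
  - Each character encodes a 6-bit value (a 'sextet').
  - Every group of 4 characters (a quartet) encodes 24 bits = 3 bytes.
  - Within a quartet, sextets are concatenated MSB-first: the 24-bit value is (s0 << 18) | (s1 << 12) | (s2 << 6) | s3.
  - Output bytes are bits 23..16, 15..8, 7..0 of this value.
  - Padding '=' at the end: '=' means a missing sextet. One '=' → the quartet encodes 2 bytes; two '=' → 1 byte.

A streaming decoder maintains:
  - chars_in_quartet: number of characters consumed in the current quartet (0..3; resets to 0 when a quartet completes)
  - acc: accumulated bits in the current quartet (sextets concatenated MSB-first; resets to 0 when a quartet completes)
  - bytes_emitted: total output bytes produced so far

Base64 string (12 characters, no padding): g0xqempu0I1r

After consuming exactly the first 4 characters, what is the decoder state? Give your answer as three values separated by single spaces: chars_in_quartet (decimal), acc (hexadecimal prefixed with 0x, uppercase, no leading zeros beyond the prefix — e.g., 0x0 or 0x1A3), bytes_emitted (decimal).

After char 0 ('g'=32): chars_in_quartet=1 acc=0x20 bytes_emitted=0
After char 1 ('0'=52): chars_in_quartet=2 acc=0x834 bytes_emitted=0
After char 2 ('x'=49): chars_in_quartet=3 acc=0x20D31 bytes_emitted=0
After char 3 ('q'=42): chars_in_quartet=4 acc=0x834C6A -> emit 83 4C 6A, reset; bytes_emitted=3

Answer: 0 0x0 3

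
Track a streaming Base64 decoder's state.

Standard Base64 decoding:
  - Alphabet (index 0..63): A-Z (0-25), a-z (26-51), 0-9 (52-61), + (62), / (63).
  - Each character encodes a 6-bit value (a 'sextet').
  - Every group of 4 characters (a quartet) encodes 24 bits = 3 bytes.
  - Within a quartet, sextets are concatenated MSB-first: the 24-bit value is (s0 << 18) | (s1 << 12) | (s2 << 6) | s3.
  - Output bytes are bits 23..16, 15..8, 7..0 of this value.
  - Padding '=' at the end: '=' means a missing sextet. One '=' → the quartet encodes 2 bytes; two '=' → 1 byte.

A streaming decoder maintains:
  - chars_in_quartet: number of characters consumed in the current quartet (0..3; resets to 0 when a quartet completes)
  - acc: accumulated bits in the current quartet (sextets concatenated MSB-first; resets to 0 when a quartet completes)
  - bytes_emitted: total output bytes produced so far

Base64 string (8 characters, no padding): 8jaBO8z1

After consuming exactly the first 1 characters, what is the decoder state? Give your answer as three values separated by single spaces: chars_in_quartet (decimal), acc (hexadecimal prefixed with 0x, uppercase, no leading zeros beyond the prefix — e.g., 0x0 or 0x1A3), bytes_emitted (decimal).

Answer: 1 0x3C 0

Derivation:
After char 0 ('8'=60): chars_in_quartet=1 acc=0x3C bytes_emitted=0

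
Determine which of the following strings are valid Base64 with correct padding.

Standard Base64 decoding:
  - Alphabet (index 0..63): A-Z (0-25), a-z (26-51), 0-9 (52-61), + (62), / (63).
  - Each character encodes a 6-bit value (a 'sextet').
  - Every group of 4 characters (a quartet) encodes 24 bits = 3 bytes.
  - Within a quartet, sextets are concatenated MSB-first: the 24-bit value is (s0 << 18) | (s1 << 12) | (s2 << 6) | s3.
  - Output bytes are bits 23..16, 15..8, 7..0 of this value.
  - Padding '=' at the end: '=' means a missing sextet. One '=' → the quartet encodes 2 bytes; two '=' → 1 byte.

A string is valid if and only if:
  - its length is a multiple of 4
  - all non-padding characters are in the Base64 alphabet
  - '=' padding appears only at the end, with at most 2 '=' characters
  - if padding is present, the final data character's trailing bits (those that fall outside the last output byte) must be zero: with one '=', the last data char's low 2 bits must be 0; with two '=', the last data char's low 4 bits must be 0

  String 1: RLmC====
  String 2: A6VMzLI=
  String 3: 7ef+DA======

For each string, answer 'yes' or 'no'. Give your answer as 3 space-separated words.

String 1: 'RLmC====' → invalid (4 pad chars (max 2))
String 2: 'A6VMzLI=' → valid
String 3: '7ef+DA======' → invalid (6 pad chars (max 2))

Answer: no yes no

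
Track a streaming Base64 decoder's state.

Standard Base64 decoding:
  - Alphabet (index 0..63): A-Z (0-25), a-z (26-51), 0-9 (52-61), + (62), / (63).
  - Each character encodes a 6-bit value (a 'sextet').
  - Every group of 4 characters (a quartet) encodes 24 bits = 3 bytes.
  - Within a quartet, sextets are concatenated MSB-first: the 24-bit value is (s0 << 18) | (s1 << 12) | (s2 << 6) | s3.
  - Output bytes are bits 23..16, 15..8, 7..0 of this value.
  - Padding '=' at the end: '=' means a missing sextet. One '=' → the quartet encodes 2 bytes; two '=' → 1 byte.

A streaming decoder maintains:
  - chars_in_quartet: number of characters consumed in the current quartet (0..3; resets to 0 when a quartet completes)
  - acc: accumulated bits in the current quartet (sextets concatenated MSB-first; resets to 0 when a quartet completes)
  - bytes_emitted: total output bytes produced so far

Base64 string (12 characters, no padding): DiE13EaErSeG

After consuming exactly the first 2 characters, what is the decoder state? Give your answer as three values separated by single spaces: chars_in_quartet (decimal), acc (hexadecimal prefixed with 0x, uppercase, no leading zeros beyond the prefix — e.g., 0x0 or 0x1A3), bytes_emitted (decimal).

Answer: 2 0xE2 0

Derivation:
After char 0 ('D'=3): chars_in_quartet=1 acc=0x3 bytes_emitted=0
After char 1 ('i'=34): chars_in_quartet=2 acc=0xE2 bytes_emitted=0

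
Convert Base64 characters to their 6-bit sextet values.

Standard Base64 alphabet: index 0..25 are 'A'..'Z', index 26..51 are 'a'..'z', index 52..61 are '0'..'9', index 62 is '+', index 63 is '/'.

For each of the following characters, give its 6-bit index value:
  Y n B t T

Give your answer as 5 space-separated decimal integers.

'Y': A..Z range, ord('Y') − ord('A') = 24
'n': a..z range, 26 + ord('n') − ord('a') = 39
'B': A..Z range, ord('B') − ord('A') = 1
't': a..z range, 26 + ord('t') − ord('a') = 45
'T': A..Z range, ord('T') − ord('A') = 19

Answer: 24 39 1 45 19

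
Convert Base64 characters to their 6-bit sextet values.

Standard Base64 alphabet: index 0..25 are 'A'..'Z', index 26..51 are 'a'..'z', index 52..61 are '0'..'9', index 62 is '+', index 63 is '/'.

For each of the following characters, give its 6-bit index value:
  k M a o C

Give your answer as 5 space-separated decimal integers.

'k': a..z range, 26 + ord('k') − ord('a') = 36
'M': A..Z range, ord('M') − ord('A') = 12
'a': a..z range, 26 + ord('a') − ord('a') = 26
'o': a..z range, 26 + ord('o') − ord('a') = 40
'C': A..Z range, ord('C') − ord('A') = 2

Answer: 36 12 26 40 2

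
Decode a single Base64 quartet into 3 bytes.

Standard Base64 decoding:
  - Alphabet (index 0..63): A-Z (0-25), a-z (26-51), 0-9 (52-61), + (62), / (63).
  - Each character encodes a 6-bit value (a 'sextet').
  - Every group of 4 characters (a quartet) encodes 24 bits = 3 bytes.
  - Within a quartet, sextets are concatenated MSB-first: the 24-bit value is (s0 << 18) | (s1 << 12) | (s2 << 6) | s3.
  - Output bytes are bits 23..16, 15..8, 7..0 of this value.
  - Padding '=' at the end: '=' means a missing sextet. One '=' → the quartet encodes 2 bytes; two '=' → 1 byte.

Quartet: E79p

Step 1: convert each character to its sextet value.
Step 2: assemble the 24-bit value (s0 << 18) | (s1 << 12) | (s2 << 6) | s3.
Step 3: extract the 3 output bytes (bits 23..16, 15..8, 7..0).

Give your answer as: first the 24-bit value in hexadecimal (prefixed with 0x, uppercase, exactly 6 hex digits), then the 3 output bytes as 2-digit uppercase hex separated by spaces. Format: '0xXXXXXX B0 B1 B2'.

Answer: 0x13BF69 13 BF 69

Derivation:
Sextets: E=4, 7=59, 9=61, p=41
24-bit: (4<<18) | (59<<12) | (61<<6) | 41
      = 0x100000 | 0x03B000 | 0x000F40 | 0x000029
      = 0x13BF69
Bytes: (v>>16)&0xFF=13, (v>>8)&0xFF=BF, v&0xFF=69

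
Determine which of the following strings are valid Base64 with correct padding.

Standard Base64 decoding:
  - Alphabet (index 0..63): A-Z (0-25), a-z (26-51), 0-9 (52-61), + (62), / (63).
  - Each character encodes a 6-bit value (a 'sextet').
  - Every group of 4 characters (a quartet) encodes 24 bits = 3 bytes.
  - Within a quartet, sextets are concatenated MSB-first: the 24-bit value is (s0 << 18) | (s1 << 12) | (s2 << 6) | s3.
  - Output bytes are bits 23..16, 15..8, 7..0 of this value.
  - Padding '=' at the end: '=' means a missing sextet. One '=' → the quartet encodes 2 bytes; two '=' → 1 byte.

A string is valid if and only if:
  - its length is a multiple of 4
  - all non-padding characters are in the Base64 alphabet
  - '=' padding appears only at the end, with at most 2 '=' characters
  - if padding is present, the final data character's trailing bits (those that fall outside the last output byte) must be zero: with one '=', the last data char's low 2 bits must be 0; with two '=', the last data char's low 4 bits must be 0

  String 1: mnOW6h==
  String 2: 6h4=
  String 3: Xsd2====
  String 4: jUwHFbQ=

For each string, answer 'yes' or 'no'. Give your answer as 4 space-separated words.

Answer: no yes no yes

Derivation:
String 1: 'mnOW6h==' → invalid (bad trailing bits)
String 2: '6h4=' → valid
String 3: 'Xsd2====' → invalid (4 pad chars (max 2))
String 4: 'jUwHFbQ=' → valid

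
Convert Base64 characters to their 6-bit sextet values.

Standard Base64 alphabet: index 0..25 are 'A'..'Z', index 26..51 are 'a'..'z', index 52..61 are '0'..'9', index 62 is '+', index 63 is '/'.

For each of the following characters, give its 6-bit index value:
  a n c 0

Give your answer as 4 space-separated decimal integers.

'a': a..z range, 26 + ord('a') − ord('a') = 26
'n': a..z range, 26 + ord('n') − ord('a') = 39
'c': a..z range, 26 + ord('c') − ord('a') = 28
'0': 0..9 range, 52 + ord('0') − ord('0') = 52

Answer: 26 39 28 52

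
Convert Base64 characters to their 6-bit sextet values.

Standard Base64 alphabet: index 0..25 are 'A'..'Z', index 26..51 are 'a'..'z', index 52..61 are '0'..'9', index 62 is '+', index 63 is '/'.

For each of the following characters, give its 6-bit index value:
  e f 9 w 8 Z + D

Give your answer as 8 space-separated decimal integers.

'e': a..z range, 26 + ord('e') − ord('a') = 30
'f': a..z range, 26 + ord('f') − ord('a') = 31
'9': 0..9 range, 52 + ord('9') − ord('0') = 61
'w': a..z range, 26 + ord('w') − ord('a') = 48
'8': 0..9 range, 52 + ord('8') − ord('0') = 60
'Z': A..Z range, ord('Z') − ord('A') = 25
'+': index 62
'D': A..Z range, ord('D') − ord('A') = 3

Answer: 30 31 61 48 60 25 62 3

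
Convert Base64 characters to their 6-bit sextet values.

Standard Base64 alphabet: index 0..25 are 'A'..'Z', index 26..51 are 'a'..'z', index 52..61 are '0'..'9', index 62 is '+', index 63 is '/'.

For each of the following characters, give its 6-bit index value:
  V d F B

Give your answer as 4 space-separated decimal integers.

Answer: 21 29 5 1

Derivation:
'V': A..Z range, ord('V') − ord('A') = 21
'd': a..z range, 26 + ord('d') − ord('a') = 29
'F': A..Z range, ord('F') − ord('A') = 5
'B': A..Z range, ord('B') − ord('A') = 1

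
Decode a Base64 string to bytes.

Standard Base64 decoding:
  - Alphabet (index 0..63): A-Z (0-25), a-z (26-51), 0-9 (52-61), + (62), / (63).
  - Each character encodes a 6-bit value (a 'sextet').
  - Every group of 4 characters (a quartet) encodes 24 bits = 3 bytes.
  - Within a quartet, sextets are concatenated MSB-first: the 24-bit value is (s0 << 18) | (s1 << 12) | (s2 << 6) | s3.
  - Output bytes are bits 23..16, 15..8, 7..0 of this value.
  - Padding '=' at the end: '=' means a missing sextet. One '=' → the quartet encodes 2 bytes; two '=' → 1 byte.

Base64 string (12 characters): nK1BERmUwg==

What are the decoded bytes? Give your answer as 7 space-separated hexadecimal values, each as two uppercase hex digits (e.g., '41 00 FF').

After char 0 ('n'=39): chars_in_quartet=1 acc=0x27 bytes_emitted=0
After char 1 ('K'=10): chars_in_quartet=2 acc=0x9CA bytes_emitted=0
After char 2 ('1'=53): chars_in_quartet=3 acc=0x272B5 bytes_emitted=0
After char 3 ('B'=1): chars_in_quartet=4 acc=0x9CAD41 -> emit 9C AD 41, reset; bytes_emitted=3
After char 4 ('E'=4): chars_in_quartet=1 acc=0x4 bytes_emitted=3
After char 5 ('R'=17): chars_in_quartet=2 acc=0x111 bytes_emitted=3
After char 6 ('m'=38): chars_in_quartet=3 acc=0x4466 bytes_emitted=3
After char 7 ('U'=20): chars_in_quartet=4 acc=0x111994 -> emit 11 19 94, reset; bytes_emitted=6
After char 8 ('w'=48): chars_in_quartet=1 acc=0x30 bytes_emitted=6
After char 9 ('g'=32): chars_in_quartet=2 acc=0xC20 bytes_emitted=6
Padding '==': partial quartet acc=0xC20 -> emit C2; bytes_emitted=7

Answer: 9C AD 41 11 19 94 C2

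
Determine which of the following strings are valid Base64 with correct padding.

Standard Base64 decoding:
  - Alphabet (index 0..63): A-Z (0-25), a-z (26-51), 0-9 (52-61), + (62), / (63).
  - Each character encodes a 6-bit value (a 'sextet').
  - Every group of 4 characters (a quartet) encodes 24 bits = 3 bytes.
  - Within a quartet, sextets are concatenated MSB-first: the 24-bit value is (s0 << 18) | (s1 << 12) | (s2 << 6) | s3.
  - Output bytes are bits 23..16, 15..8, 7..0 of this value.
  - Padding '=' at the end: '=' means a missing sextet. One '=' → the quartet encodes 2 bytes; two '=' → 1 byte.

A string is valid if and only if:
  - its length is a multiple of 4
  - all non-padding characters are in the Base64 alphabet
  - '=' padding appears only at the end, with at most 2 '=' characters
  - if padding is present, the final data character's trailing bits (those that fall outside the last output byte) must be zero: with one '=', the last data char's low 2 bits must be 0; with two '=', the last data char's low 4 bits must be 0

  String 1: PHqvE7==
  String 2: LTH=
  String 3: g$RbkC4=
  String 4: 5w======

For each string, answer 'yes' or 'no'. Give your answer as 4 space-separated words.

Answer: no no no no

Derivation:
String 1: 'PHqvE7==' → invalid (bad trailing bits)
String 2: 'LTH=' → invalid (bad trailing bits)
String 3: 'g$RbkC4=' → invalid (bad char(s): ['$'])
String 4: '5w======' → invalid (6 pad chars (max 2))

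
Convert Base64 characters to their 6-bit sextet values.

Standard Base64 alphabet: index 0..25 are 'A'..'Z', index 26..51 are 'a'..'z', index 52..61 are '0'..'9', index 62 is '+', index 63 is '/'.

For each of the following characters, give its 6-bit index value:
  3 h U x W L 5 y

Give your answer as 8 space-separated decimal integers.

'3': 0..9 range, 52 + ord('3') − ord('0') = 55
'h': a..z range, 26 + ord('h') − ord('a') = 33
'U': A..Z range, ord('U') − ord('A') = 20
'x': a..z range, 26 + ord('x') − ord('a') = 49
'W': A..Z range, ord('W') − ord('A') = 22
'L': A..Z range, ord('L') − ord('A') = 11
'5': 0..9 range, 52 + ord('5') − ord('0') = 57
'y': a..z range, 26 + ord('y') − ord('a') = 50

Answer: 55 33 20 49 22 11 57 50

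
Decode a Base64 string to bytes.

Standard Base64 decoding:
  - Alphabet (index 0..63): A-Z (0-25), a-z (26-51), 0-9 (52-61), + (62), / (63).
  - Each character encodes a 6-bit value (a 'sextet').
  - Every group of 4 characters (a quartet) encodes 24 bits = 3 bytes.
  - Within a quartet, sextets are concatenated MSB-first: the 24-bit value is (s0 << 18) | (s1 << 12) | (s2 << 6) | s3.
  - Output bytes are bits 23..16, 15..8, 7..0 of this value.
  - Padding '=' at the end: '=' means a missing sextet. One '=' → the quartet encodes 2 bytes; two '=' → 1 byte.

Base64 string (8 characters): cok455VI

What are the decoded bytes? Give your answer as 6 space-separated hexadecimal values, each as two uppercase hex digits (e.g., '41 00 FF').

After char 0 ('c'=28): chars_in_quartet=1 acc=0x1C bytes_emitted=0
After char 1 ('o'=40): chars_in_quartet=2 acc=0x728 bytes_emitted=0
After char 2 ('k'=36): chars_in_quartet=3 acc=0x1CA24 bytes_emitted=0
After char 3 ('4'=56): chars_in_quartet=4 acc=0x728938 -> emit 72 89 38, reset; bytes_emitted=3
After char 4 ('5'=57): chars_in_quartet=1 acc=0x39 bytes_emitted=3
After char 5 ('5'=57): chars_in_quartet=2 acc=0xE79 bytes_emitted=3
After char 6 ('V'=21): chars_in_quartet=3 acc=0x39E55 bytes_emitted=3
After char 7 ('I'=8): chars_in_quartet=4 acc=0xE79548 -> emit E7 95 48, reset; bytes_emitted=6

Answer: 72 89 38 E7 95 48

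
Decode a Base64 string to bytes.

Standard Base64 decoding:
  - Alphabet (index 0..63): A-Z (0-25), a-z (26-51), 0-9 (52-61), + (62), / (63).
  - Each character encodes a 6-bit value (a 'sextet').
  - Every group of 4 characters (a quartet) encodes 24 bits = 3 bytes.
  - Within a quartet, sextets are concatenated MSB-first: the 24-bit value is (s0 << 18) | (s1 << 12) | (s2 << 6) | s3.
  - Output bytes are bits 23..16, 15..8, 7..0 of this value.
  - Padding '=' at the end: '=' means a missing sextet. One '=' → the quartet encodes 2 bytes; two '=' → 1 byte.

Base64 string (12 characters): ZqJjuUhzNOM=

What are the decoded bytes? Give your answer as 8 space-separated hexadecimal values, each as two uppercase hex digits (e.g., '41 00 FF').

Answer: 66 A2 63 B9 48 73 34 E3

Derivation:
After char 0 ('Z'=25): chars_in_quartet=1 acc=0x19 bytes_emitted=0
After char 1 ('q'=42): chars_in_quartet=2 acc=0x66A bytes_emitted=0
After char 2 ('J'=9): chars_in_quartet=3 acc=0x19A89 bytes_emitted=0
After char 3 ('j'=35): chars_in_quartet=4 acc=0x66A263 -> emit 66 A2 63, reset; bytes_emitted=3
After char 4 ('u'=46): chars_in_quartet=1 acc=0x2E bytes_emitted=3
After char 5 ('U'=20): chars_in_quartet=2 acc=0xB94 bytes_emitted=3
After char 6 ('h'=33): chars_in_quartet=3 acc=0x2E521 bytes_emitted=3
After char 7 ('z'=51): chars_in_quartet=4 acc=0xB94873 -> emit B9 48 73, reset; bytes_emitted=6
After char 8 ('N'=13): chars_in_quartet=1 acc=0xD bytes_emitted=6
After char 9 ('O'=14): chars_in_quartet=2 acc=0x34E bytes_emitted=6
After char 10 ('M'=12): chars_in_quartet=3 acc=0xD38C bytes_emitted=6
Padding '=': partial quartet acc=0xD38C -> emit 34 E3; bytes_emitted=8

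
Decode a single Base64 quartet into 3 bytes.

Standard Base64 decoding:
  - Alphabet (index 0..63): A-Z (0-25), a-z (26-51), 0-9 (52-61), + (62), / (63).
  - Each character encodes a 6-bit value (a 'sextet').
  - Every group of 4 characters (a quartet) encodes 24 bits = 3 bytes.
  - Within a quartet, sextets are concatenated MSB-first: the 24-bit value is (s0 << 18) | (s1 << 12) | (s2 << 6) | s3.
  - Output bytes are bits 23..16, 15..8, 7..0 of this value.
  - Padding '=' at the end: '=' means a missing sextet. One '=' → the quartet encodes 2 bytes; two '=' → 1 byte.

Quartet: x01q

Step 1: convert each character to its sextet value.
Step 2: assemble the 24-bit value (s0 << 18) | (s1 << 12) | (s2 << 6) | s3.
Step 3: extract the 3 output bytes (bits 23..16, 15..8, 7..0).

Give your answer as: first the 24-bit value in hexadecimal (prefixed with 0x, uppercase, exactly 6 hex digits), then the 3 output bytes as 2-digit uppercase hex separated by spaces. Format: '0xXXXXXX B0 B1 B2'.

Sextets: x=49, 0=52, 1=53, q=42
24-bit: (49<<18) | (52<<12) | (53<<6) | 42
      = 0xC40000 | 0x034000 | 0x000D40 | 0x00002A
      = 0xC74D6A
Bytes: (v>>16)&0xFF=C7, (v>>8)&0xFF=4D, v&0xFF=6A

Answer: 0xC74D6A C7 4D 6A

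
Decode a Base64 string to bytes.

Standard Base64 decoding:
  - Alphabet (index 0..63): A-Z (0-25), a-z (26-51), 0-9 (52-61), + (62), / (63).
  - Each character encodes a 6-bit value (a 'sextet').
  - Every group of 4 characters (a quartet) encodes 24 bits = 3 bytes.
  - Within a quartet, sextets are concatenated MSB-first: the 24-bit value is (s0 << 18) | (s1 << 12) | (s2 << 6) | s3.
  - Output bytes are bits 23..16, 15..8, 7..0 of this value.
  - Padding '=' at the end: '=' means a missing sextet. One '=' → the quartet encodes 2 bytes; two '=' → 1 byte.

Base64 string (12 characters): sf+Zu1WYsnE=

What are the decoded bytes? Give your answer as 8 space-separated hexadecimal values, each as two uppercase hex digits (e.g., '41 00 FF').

After char 0 ('s'=44): chars_in_quartet=1 acc=0x2C bytes_emitted=0
After char 1 ('f'=31): chars_in_quartet=2 acc=0xB1F bytes_emitted=0
After char 2 ('+'=62): chars_in_quartet=3 acc=0x2C7FE bytes_emitted=0
After char 3 ('Z'=25): chars_in_quartet=4 acc=0xB1FF99 -> emit B1 FF 99, reset; bytes_emitted=3
After char 4 ('u'=46): chars_in_quartet=1 acc=0x2E bytes_emitted=3
After char 5 ('1'=53): chars_in_quartet=2 acc=0xBB5 bytes_emitted=3
After char 6 ('W'=22): chars_in_quartet=3 acc=0x2ED56 bytes_emitted=3
After char 7 ('Y'=24): chars_in_quartet=4 acc=0xBB5598 -> emit BB 55 98, reset; bytes_emitted=6
After char 8 ('s'=44): chars_in_quartet=1 acc=0x2C bytes_emitted=6
After char 9 ('n'=39): chars_in_quartet=2 acc=0xB27 bytes_emitted=6
After char 10 ('E'=4): chars_in_quartet=3 acc=0x2C9C4 bytes_emitted=6
Padding '=': partial quartet acc=0x2C9C4 -> emit B2 71; bytes_emitted=8

Answer: B1 FF 99 BB 55 98 B2 71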